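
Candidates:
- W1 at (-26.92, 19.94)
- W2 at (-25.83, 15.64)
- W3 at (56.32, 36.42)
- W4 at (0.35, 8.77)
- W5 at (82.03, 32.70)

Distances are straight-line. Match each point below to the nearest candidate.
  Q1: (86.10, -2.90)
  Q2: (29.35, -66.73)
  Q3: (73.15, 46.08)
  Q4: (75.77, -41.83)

Q1→W5; Q2→W4; Q3→W5; Q4→W5

Q1 at (86.10, -2.90):
  W1: √((-113.02)² + (22.84)²) = √(12773.5204 + 521.6656) = 115.30
  W2: √((-111.93)² + (18.54)²) = √(12528.3249 + 343.7316) = 113.46
  W3: √((-29.78)² + (39.32)²) = √(886.8484 + 1546.0624) = 49.32
  W4: √((-85.75)² + (11.67)²) = √(7353.0625 + 136.1889) = 86.54
  W5: √((-4.07)² + (35.60)²) = √(16.5649 + 1267.3600) = 35.83
  → nearest: W5 (35.83)
Q2 at (29.35, -66.73):
  W1: √((-56.27)² + (86.67)²) = √(3166.3129 + 7511.6889) = 103.33
  W2: √((-55.18)² + (82.37)²) = √(3044.8324 + 6784.8169) = 99.14
  W3: √((26.97)² + (103.15)²) = √(727.3809 + 10639.9225) = 106.62
  W4: √((-29.00)² + (75.50)²) = √(841.0000 + 5700.2500) = 80.88
  W5: √((52.68)² + (99.43)²) = √(2775.1824 + 9886.3249) = 112.52
  → nearest: W4 (80.88)
Q3 at (73.15, 46.08):
  W1: √((-100.07)² + (-26.14)²) = √(10014.0049 + 683.2996) = 103.43
  W2: √((-98.98)² + (-30.44)²) = √(9797.0404 + 926.5936) = 103.55
  W3: √((-16.83)² + (-9.66)²) = √(283.2489 + 93.3156) = 19.41
  W4: √((-72.80)² + (-37.31)²) = √(5299.8400 + 1392.0361) = 81.80
  W5: √((8.88)² + (-13.38)²) = √(78.8544 + 179.0244) = 16.06
  → nearest: W5 (16.06)
Q4 at (75.77, -41.83):
  W1: √((-102.69)² + (61.77)²) = √(10545.2361 + 3815.5329) = 119.84
  W2: √((-101.60)² + (57.47)²) = √(10322.5600 + 3302.8009) = 116.73
  W3: √((-19.45)² + (78.25)²) = √(378.3025 + 6123.0625) = 80.63
  W4: √((-75.42)² + (50.60)²) = √(5688.1764 + 2560.3600) = 90.82
  W5: √((6.26)² + (74.53)²) = √(39.1876 + 5554.7209) = 74.79
  → nearest: W5 (74.79)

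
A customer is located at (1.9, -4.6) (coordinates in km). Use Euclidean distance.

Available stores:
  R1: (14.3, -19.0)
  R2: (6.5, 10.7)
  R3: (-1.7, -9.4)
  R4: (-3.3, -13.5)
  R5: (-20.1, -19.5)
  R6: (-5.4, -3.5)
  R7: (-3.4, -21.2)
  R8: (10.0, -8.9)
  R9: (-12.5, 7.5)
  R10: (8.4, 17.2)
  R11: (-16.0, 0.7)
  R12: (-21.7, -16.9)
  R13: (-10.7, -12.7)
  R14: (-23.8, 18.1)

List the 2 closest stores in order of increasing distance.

R3, R6

Distances from (1.9, -4.6):
R1: 19.00 km
R2: 15.98 km
R3: 6.00 km
R4: 10.31 km
R5: 26.57 km
R6: 7.38 km
R7: 17.43 km
R8: 9.17 km
R9: 18.81 km
R10: 22.75 km
R11: 18.67 km
R12: 26.61 km
R13: 14.98 km
R14: 34.29 km
Sorted: R3 (6.00 km) < R6 (7.38 km) < R8 (9.17 km) < R4 (10.31 km) < …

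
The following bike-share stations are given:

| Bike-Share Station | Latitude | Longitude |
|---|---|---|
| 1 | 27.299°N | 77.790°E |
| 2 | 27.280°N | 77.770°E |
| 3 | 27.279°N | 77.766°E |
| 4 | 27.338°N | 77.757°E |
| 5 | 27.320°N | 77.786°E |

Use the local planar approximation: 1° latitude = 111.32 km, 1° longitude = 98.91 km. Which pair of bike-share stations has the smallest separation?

Pairwise distances:
1–2: 2.896 km
1–3: 3.255 km
1–4: 5.432 km
1–5: 2.371 km
2–3: 0.411 km
2–4: 6.583 km
2–5: 4.726 km
3–4: 6.628 km
3–5: 4.974 km
4–5: 3.499 km
Closest pair: 2–3 at 0.411 km.

2 and 3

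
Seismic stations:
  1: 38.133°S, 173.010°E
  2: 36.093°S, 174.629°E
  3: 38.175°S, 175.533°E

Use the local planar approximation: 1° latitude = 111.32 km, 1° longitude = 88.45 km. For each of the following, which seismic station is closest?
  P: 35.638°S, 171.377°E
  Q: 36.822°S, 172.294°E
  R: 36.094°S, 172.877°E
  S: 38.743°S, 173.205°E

P at 35.638°S, 171.377°E:
  1: 313.056 km
  2: 292.065 km
  3: 463.561 km
  → nearest: 2 (292.065 km)
Q at 36.822°S, 172.294°E:
  1: 159.089 km
  2: 221.902 km
  3: 323.669 km
  → nearest: 1 (159.089 km)
R at 36.094°S, 172.877°E:
  1: 227.286 km
  2: 154.964 km
  3: 329.930 km
  → nearest: 2 (154.964 km)
S at 38.743°S, 173.205°E:
  1: 70.061 km
  2: 320.761 km
  3: 215.401 km
  → nearest: 1 (70.061 km)

P→2; Q→1; R→2; S→1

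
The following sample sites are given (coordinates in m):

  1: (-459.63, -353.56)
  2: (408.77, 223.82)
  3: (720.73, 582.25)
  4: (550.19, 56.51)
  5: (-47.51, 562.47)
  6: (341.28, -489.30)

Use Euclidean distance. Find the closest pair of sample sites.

2 and 4

Pairwise distances:
1–2: √((868.40)² + (577.38)²) = √(754118.5600 + 333367.6644) = 1042.83 m
1–3: √((1180.36)² + (935.81)²) = √(1393249.7296 + 875740.3561) = 1506.32 m
1–4: √((1009.82)² + (410.07)²) = √(1019736.4324 + 168157.4049) = 1089.91 m
1–5: √((412.12)² + (916.03)²) = √(169842.8944 + 839110.9609) = 1004.47 m
1–6: √((800.91)² + (-135.74)²) = √(641456.8281 + 18425.3476) = 812.33 m
2–3: √((311.96)² + (358.43)²) = √(97319.0416 + 128472.0649) = 475.17 m
2–4: √((141.42)² + (-167.31)²) = √(19999.6164 + 27992.6361) = 219.07 m
2–5: √((-456.28)² + (338.65)²) = √(208191.4384 + 114683.8225) = 568.22 m
2–6: √((-67.49)² + (-713.12)²) = √(4554.9001 + 508540.1344) = 716.31 m
3–4: √((-170.54)² + (-525.74)²) = √(29083.8916 + 276402.5476) = 552.71 m
3–5: √((-768.24)² + (-19.78)²) = √(590192.6976 + 391.2484) = 768.49 m
3–6: √((-379.45)² + (-1071.55)²) = √(143982.3025 + 1148219.4025) = 1136.75 m
4–5: √((-597.70)² + (505.96)²) = √(357245.2900 + 255995.5216) = 783.10 m
4–6: √((-208.91)² + (-545.81)²) = √(43643.3881 + 297908.5561) = 584.42 m
5–6: √((388.79)² + (-1051.77)²) = √(151157.6641 + 1106220.1329) = 1121.33 m
Closest pair: 2–4 at 219.07 m.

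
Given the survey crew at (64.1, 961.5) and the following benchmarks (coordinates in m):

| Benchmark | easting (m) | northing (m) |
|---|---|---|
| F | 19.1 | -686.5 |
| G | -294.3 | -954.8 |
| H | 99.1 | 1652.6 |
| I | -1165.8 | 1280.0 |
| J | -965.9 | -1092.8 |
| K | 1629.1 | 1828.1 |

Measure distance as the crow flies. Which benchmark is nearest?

Distances from (64.1, 961.5):
F: 1648.6 m
G: 1949.5 m
H: 692.0 m
I: 1270.5 m
J: 2298.1 m
K: 1788.9 m
Minimum: H at 692.0 m.

H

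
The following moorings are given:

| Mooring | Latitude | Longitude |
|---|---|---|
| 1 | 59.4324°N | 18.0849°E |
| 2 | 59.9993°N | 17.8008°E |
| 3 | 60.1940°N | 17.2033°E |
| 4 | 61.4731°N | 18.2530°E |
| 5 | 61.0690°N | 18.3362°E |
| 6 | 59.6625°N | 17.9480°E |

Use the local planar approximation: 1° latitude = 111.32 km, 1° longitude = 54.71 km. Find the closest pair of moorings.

Pairwise distances:
1–2: 64.9932 km
1–3: 97.5409 km
1–4: 227.3568 km
1–5: 182.7043 km
1–6: 26.6873 km
2–3: 39.2218 km
2–4: 165.9182 km
2–5: 122.6288 km
2–6: 38.3477 km
3–4: 153.5345 km
3–5: 115.4529 km
3–6: 71.8376 km
4–5: 45.2141 km
4–6: 202.2455 km
5–6: 158.0055 km
Closest pair: 1–6 at 26.6873 km.

1 and 6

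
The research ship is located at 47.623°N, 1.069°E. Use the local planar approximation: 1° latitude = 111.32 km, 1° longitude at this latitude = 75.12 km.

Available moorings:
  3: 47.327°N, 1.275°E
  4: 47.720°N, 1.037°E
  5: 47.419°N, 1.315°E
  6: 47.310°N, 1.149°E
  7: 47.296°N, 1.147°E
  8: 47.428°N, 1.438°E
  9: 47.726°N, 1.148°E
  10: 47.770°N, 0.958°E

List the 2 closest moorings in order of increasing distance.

4, 9

Distances from 47.623°N, 1.069°E:
3: √((-0.296·111.32)² + (0.206·75.12)²) = √(1085.74995 + 239.46696) = 36.404 km
4: √((0.097·111.32)² + (-0.032·75.12)²) = √(116.59767 + 5.77845) = 11.062 km
5: √((-0.204·111.32)² + (0.246·75.12)²) = √(515.71140 + 341.49266) = 29.278 km
6: √((-0.313·111.32)² + (0.080·75.12)²) = √(1214.04580 + 36.11529) = 35.358 km
7: √((-0.327·111.32)² + (0.078·75.12)²) = √(1325.07939 + 34.33210) = 36.870 km
8: √((-0.195·111.32)² + (0.369·75.12)²) = √(471.21121 + 768.35848) = 35.208 km
9: √((0.103·111.32)² + (0.079·75.12)²) = √(131.46824 + 35.21805) = 12.911 km
10: √((0.147·111.32)² + (-0.111·75.12)²) = √(267.78181 + 69.52758) = 18.366 km
Sorted: 4 (11.062 km) < 9 (12.911 km) < 10 (18.366 km) < 5 (29.278 km) < …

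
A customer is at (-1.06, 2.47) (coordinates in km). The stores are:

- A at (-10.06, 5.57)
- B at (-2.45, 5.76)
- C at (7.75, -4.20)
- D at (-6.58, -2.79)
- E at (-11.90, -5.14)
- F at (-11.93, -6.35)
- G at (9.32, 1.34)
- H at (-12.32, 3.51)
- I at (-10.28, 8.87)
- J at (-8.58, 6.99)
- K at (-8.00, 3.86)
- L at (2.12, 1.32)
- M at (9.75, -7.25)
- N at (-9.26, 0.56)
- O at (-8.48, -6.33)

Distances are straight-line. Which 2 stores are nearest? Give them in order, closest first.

Distances from (-1.06, 2.47):
A: √((-9.00)² + (3.10)²) = √(81.0000 + 9.6100) = 9.52 km
B: √((-1.39)² + (3.29)²) = √(1.9321 + 10.8241) = 3.57 km
C: √((8.81)² + (-6.67)²) = √(77.6161 + 44.4889) = 11.05 km
D: √((-5.52)² + (-5.26)²) = √(30.4704 + 27.6676) = 7.62 km
E: √((-10.84)² + (-7.61)²) = √(117.5056 + 57.9121) = 13.24 km
F: √((-10.87)² + (-8.82)²) = √(118.1569 + 77.7924) = 14.00 km
G: √((10.38)² + (-1.13)²) = √(107.7444 + 1.2769) = 10.44 km
H: √((-11.26)² + (1.04)²) = √(126.7876 + 1.0816) = 11.31 km
I: √((-9.22)² + (6.40)²) = √(85.0084 + 40.9600) = 11.22 km
J: √((-7.52)² + (4.52)²) = √(56.5504 + 20.4304) = 8.77 km
K: √((-6.94)² + (1.39)²) = √(48.1636 + 1.9321) = 7.08 km
L: √((3.18)² + (-1.15)²) = √(10.1124 + 1.3225) = 3.38 km
M: √((10.81)² + (-9.72)²) = √(116.8561 + 94.4784) = 14.54 km
N: √((-8.20)² + (-1.91)²) = √(67.2400 + 3.6481) = 8.42 km
O: √((-7.42)² + (-8.80)²) = √(55.0564 + 77.4400) = 11.51 km
Sorted: L (3.38 km) < B (3.57 km) < K (7.08 km) < D (7.62 km) < …

L, B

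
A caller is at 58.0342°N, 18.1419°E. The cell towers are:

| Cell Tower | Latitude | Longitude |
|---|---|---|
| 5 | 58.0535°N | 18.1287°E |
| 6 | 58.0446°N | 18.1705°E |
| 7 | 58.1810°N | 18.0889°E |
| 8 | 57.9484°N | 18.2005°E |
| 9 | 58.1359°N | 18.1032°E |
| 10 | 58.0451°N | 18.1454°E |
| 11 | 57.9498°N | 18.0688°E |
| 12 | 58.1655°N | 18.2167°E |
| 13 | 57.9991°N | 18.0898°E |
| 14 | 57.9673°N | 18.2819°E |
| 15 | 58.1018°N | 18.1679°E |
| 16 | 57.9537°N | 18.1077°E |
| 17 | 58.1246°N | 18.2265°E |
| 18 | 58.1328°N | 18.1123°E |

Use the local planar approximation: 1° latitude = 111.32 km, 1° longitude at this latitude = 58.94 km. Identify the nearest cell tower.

Distances from 58.0342°N, 18.1419°E:
5: 2.2850 km
6: 2.0450 km
7: 16.6377 km
8: 10.1566 km
9: 11.5487 km
10: 1.2308 km
11: 10.3362 km
12: 15.2667 km
13: 4.9696 km
14: 11.1154 km
15: 7.6797 km
16: 9.1852 km
17: 11.2309 km
18: 11.1139 km
Minimum: 10 at 1.2308 km.

10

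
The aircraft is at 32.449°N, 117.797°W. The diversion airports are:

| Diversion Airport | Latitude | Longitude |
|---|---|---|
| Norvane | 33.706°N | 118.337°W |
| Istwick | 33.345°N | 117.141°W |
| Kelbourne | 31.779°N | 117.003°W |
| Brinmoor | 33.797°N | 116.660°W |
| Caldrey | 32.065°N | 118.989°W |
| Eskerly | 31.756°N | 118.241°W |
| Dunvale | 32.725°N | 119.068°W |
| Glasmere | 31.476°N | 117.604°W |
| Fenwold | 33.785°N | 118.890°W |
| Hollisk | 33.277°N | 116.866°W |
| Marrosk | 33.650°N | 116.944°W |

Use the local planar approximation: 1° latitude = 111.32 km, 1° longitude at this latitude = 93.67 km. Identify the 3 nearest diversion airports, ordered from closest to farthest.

Distances from 32.449°N, 117.797°W:
Norvane: √((1.257·111.32)² + (-0.540·93.67)²) = √(19580.19221 + 2558.51849) = 148.791 km
Istwick: √((0.896·111.32)² + (0.656·93.67)²) = √(9948.61019 + 3775.79771) = 117.151 km
Kelbourne: √((-0.670·111.32)² + (0.794·93.67)²) = √(5562.83272 + 5531.48890) = 105.330 km
Brinmoor: √((1.348·111.32)² + (1.137·93.67)²) = √(22517.81152 + 11342.84428) = 184.013 km
Caldrey: √((-0.384·111.32)² + (-1.192·93.67)²) = √(1827.29575 + 12466.75863) = 119.558 km
Eskerly: √((-0.693·111.32)² + (-0.444·93.67)²) = √(5951.31400 + 1729.68485) = 87.641 km
Dunvale: √((0.276·111.32)² + (-1.271·93.67)²) = √(943.98384 + 14173.99064) = 122.955 km
Glasmere: √((-0.973·111.32)² + (0.193·93.67)²) = √(11732.00058 + 326.82529) = 109.813 km
Fenwold: √((1.336·111.32)² + (-1.093·93.67)²) = √(22118.68540 + 10481.93264) = 180.556 km
Hollisk: √((0.828·111.32)² + (0.931·93.67)²) = √(8495.85456 + 7605.02073) = 126.889 km
Marrosk: √((1.201·111.32)² + (0.853·93.67)²) = √(17874.43859 + 6384.09150) = 155.752 km
Sorted: Eskerly (87.641 km) < Kelbourne (105.330 km) < Glasmere (109.813 km) < Istwick (117.151 km) < Caldrey (119.558 km) < …

Eskerly, Kelbourne, Glasmere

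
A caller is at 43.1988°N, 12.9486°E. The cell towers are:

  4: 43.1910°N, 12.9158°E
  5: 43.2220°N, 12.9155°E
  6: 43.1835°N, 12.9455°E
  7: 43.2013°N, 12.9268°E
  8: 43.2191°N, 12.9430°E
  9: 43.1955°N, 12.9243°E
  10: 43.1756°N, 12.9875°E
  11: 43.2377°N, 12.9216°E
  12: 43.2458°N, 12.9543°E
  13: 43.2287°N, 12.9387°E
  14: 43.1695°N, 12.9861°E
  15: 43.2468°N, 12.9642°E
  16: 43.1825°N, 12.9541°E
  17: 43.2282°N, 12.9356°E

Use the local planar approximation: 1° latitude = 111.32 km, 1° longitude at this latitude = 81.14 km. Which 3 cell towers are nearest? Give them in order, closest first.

6, 7, 16

Distances from 43.1988°N, 12.9486°E:
4: √((-0.0078·111.32)² + (-0.0328·81.14)²) = √(0.753938 + 7.083007) = 2.7995 km
5: √((0.0232·111.32)² + (-0.0331·81.14)²) = √(6.669947 + 7.213167) = 3.7260 km
6: √((-0.0153·111.32)² + (-0.0031·81.14)²) = √(2.900877 + 0.063269) = 1.7217 km
7: √((0.0025·111.32)² + (-0.0218·81.14)²) = √(0.077451 + 3.128837) = 1.7906 km
8: √((0.0203·111.32)² + (-0.0056·81.14)²) = √(5.106678 + 0.206465) = 2.3050 km
9: √((-0.0033·111.32)² + (-0.0243·81.14)²) = √(0.134950 + 3.887609) = 2.0056 km
10: √((-0.0232·111.32)² + (0.0389·81.14)²) = √(6.669947 + 9.962520) = 4.0783 km
11: √((0.0389·111.32)² + (-0.0270·81.14)²) = √(18.751914 + 4.799517) = 4.8530 km
12: √((0.0470·111.32)² + (0.0057·81.14)²) = √(27.374243 + 0.213904) = 5.2524 km
13: √((0.0299·111.32)² + (-0.0099·81.14)²) = √(11.078699 + 0.645268) = 3.4240 km
14: √((-0.0293·111.32)² + (0.0375·81.14)²) = √(10.638530 + 9.258328) = 4.4606 km
15: √((0.0480·111.32)² + (0.0156·81.14)²) = √(28.551496 + 1.602209) = 5.4912 km
16: √((-0.0163·111.32)² + (0.0055·81.14)²) = √(3.292468 + 0.199157) = 1.8686 km
17: √((0.0294·111.32)² + (-0.0130·81.14)²) = √(10.711272 + 1.112645) = 3.4386 km
Sorted: 6 (1.7217 km) < 7 (1.7906 km) < 16 (1.8686 km) < 9 (2.0056 km) < 8 (2.3050 km) < …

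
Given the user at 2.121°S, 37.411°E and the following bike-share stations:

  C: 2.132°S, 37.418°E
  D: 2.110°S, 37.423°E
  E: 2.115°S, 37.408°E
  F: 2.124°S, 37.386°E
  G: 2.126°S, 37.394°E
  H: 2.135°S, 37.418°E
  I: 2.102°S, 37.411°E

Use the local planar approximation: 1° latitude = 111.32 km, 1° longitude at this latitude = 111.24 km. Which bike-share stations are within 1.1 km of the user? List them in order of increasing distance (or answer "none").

Distances from 2.121°S, 37.411°E:
C: 1.451 km
D: 1.811 km
E: 0.747 km
F: 2.801 km
G: 1.971 km
H: 1.742 km
I: 2.115 km
Threshold 1.1 km: E (0.747 km) is within range.

E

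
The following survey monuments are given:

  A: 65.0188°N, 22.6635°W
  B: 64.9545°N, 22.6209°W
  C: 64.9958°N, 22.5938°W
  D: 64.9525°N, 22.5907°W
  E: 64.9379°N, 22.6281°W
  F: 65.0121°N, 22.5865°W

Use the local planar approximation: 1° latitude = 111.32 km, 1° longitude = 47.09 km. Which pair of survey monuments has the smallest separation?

B and D

Pairwise distances:
A–B: 7.4337 km
A–C: 4.1627 km
A–D: 8.1378 km
A–E: 9.1588 km
A–F: 3.7018 km
B–C: 4.7713 km
B–D: 1.4394 km
B–E: 1.8788 km
B–F: 6.6135 km
C–D: 4.8224 km
C–E: 6.6447 km
C–F: 1.8468 km
D–E: 2.3965 km
D–F: 6.6376 km
E–F: 8.4891 km
Closest pair: B–D at 1.4394 km.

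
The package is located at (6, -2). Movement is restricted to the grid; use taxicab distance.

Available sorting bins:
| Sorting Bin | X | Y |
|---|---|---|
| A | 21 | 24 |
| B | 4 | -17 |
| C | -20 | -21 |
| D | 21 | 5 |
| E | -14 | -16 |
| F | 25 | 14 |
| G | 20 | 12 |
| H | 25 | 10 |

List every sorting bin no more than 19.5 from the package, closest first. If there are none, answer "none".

Distances from (6, -2):
A: |15| + |26| = 15 + 26 = 41
B: |-2| + |-15| = 2 + 15 = 17
C: |-26| + |-19| = 26 + 19 = 45
D: |15| + |7| = 15 + 7 = 22
E: |-20| + |-14| = 20 + 14 = 34
F: |19| + |16| = 19 + 16 = 35
G: |14| + |14| = 14 + 14 = 28
H: |19| + |12| = 19 + 12 = 31
Threshold 19.5: B (17) is within range.

B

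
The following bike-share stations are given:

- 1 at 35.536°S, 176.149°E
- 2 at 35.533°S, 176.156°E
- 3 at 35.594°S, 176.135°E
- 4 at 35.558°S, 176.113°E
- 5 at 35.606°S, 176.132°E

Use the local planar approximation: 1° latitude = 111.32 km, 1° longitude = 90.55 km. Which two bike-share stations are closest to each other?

1 and 2

Pairwise distances:
1–2: 0.716 km
3–5: 1.363 km
1–4: 4.077 km
3–4: 4.475 km
2–4: 4.786 km
4–5: 5.614 km
1–3: 6.580 km
2–3: 7.052 km
1–5: 7.943 km
2–5: 8.412 km
Closest pair: 1–2 at 0.716 km.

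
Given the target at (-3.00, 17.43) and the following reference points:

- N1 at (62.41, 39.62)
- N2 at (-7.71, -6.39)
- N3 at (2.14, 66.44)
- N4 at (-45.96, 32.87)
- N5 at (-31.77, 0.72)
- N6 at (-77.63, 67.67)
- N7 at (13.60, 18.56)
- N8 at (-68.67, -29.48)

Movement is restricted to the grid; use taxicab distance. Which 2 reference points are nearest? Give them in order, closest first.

N7, N2

Distances from (-3.00, 17.43):
N1: |65.41| + |22.19| = 65.41 + 22.19 = 87.60
N2: |-4.71| + |-23.82| = 4.71 + 23.82 = 28.53
N3: |5.14| + |49.01| = 5.14 + 49.01 = 54.15
N4: |-42.96| + |15.44| = 42.96 + 15.44 = 58.40
N5: |-28.77| + |-16.71| = 28.77 + 16.71 = 45.48
N6: |-74.63| + |50.24| = 74.63 + 50.24 = 124.87
N7: |16.60| + |1.13| = 16.60 + 1.13 = 17.73
N8: |-65.67| + |-46.91| = 65.67 + 46.91 = 112.58
Sorted: N7 (17.73) < N2 (28.53) < N5 (45.48) < N3 (54.15) < …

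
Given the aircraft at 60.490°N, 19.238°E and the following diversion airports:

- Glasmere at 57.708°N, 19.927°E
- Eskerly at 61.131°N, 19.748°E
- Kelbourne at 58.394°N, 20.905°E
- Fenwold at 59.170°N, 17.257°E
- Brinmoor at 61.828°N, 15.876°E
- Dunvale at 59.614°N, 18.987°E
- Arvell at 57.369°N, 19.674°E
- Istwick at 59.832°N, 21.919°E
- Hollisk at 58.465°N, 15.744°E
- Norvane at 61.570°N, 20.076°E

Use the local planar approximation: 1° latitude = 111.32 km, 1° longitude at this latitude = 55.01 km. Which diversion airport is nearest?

Eskerly

Distances from 60.490°N, 19.238°E:
Glasmere: √((-2.782·111.32)² + (0.689·55.01)²) = √(95909.28352 + 1436.55327) = 312.003 km
Eskerly: √((0.641·111.32)² + (0.510·55.01)²) = √(5091.69586 + 787.08864) = 76.673 km
Kelbourne: √((-2.096·111.32)² + (1.667·55.01)²) = √(54441.35827 + 8409.19628) = 250.700 km
Fenwold: √((-1.320·111.32)² + (-1.981·55.01)²) = √(21592.06892 + 11875.50921) = 182.941 km
Brinmoor: √((1.338·111.32)² + (-3.362·55.01)²) = √(22184.95858 + 34204.14258) = 237.464 km
Dunvale: √((-0.876·111.32)² + (-0.251·55.01)²) = √(9509.43267 + 190.64733) = 98.489 km
Arvell: √((-3.121·111.32)² + (0.436·55.01)²) = √(120707.41034 + 575.24952) = 348.257 km
Istwick: √((-0.658·111.32)² + (2.681·55.01)²) = √(5365.35154 + 21750.88428) = 164.670 km
Hollisk: √((-2.025·111.32)² + (-3.494·55.01)²) = √(50815.52893 + 36942.73896) = 296.240 km
Norvane: √((1.080·111.32)² + (0.838·55.01)²) = √(14454.19490 + 2125.06064) = 128.760 km
Minimum: Eskerly at 76.673 km.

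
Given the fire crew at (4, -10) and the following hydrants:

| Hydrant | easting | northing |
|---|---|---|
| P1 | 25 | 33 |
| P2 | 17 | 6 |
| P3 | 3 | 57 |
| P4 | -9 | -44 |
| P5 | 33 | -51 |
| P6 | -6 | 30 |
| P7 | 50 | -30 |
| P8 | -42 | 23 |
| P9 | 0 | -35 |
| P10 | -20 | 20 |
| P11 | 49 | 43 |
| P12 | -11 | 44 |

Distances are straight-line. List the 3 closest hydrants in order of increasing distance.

P2, P9, P4

Distances from (4, -10):
P1: 47.85
P2: 20.62
P3: 67.01
P4: 36.40
P5: 50.22
P6: 41.23
P7: 50.16
P8: 56.61
P9: 25.32
P10: 38.42
P11: 69.53
P12: 56.04
Sorted: P2 (20.62) < P9 (25.32) < P4 (36.40) < P10 (38.42) < P6 (41.23) < …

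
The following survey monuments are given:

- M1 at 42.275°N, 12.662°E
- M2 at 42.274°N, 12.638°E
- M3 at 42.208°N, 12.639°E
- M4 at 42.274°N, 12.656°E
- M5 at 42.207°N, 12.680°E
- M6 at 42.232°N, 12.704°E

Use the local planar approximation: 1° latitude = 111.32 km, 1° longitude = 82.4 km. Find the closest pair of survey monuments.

M1 and M4

Pairwise distances:
M1–M4: √((-0.001·111.32)² + (-0.006·82.4)²) = √(0.01239 + 0.24443) = 0.507 km
M2–M4: √((0.000·111.32)² + (0.018·82.4)²) = √(0.00000 + 2.19988) = 1.483 km
M1–M2: √((-0.001·111.32)² + (-0.024·82.4)²) = √(0.01239 + 3.91090) = 1.981 km
M3–M5: √((-0.001·111.32)² + (0.041·82.4)²) = √(0.01239 + 11.41359) = 3.380 km
M5–M6: √((0.025·111.32)² + (0.024·82.4)²) = √(7.74509 + 3.91090) = 3.414 km
M1–M6: √((-0.043·111.32)² + (0.042·82.4)²) = √(22.91307 + 11.97714) = 5.907 km
M3–M6: √((0.024·111.32)² + (0.065·82.4)²) = √(7.13787 + 28.68674) = 5.985 km
M4–M6: √((-0.042·111.32)² + (0.048·82.4)²) = √(21.85974 + 15.64361) = 6.124 km
M2–M6: √((-0.042·111.32)² + (0.066·82.4)²) = √(21.85974 + 29.57619) = 7.172 km
M2–M3: √((-0.066·111.32)² + (0.001·82.4)²) = √(53.98017 + 0.00679) = 7.348 km
M3–M4: √((0.066·111.32)² + (0.017·82.4)²) = √(53.98017 + 1.96224) = 7.479 km
M1–M3: √((-0.067·111.32)² + (-0.023·82.4)²) = √(55.62833 + 3.59178) = 7.695 km
M1–M5: √((-0.068·111.32)² + (0.018·82.4)²) = √(57.30127 + 2.19988) = 7.714 km
M4–M5: √((-0.067·111.32)² + (0.024·82.4)²) = √(55.62833 + 3.91090) = 7.716 km
M2–M5: √((-0.067·111.32)² + (0.042·82.4)²) = √(55.62833 + 11.97714) = 8.222 km
Closest pair: M1–M4 at 0.507 km.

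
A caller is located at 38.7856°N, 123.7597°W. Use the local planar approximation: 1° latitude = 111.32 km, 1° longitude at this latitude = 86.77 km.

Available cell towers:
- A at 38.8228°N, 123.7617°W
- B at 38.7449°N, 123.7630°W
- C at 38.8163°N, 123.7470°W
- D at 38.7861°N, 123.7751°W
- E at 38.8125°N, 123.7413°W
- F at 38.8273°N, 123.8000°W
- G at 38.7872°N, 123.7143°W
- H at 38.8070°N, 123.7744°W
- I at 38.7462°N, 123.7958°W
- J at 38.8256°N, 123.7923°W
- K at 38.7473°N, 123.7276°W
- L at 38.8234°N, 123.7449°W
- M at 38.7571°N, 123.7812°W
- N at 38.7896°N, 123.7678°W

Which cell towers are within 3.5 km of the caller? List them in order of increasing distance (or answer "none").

N, D, H, E

Distances from 38.7856°N, 123.7597°W:
A: 4.1447 km
B: 4.5398 km
C: 3.5908 km
D: 1.3374 km
E: 3.3935 km
F: 5.8117 km
G: 3.9434 km
H: 2.7022 km
I: 5.3897 km
J: 5.2753 km
K: 5.0927 km
L: 4.3995 km
M: 3.6805 km
N: 0.8320 km
Threshold 3.5 km: N (0.8320 km), D (1.3374 km), H (2.7022 km), E (3.3935 km) are within range.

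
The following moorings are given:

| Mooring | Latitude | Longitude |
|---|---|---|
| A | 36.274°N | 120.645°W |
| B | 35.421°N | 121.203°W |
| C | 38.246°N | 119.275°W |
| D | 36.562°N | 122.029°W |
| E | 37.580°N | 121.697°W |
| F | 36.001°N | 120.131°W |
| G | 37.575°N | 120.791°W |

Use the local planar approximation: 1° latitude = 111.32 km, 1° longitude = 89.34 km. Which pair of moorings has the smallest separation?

Pairwise distances:
A–B: √((-0.853·111.32)² + (-0.558·89.34)²) = √(9016.63434 + 2485.19399) = 107.247 km
A–C: √((1.972·111.32)² + (1.370·89.34)²) = √(48190.36509 + 14980.73186) = 251.339 km
A–D: √((0.288·111.32)² + (-1.384·89.34)²) = √(1027.85386 + 15288.47180) = 127.735 km
A–E: √((1.306·111.32)² + (-1.052·89.34)²) = √(21136.48419 + 8833.30805) = 173.118 km
A–F: √((-0.273·111.32)² + (0.514·89.34)²) = √(923.57398 + 2108.71620) = 55.066 km
A–G: √((1.301·111.32)² + (-0.146·89.34)²) = √(20974.95262 + 170.13654) = 145.414 km
B–C: √((2.825·111.32)² + (1.928·89.34)²) = √(98897.04144 + 29669.20815) = 358.561 km
B–D: √((1.141·111.32)² + (-0.826·89.34)²) = √(16133.09474 + 5445.67841) = 146.897 km
B–E: √((2.159·111.32)² + (-0.494·89.34)²) = √(57763.25792 + 1947.80643) = 244.358 km
B–F: √((0.580·111.32)² + (1.072·89.34)²) = √(4168.71670 + 9172.36793) = 115.504 km
B–G: √((2.154·111.32)² + (0.412·89.34)²) = √(57496.02137 + 1354.83475) = 242.592 km
C–D: √((-1.684·111.32)² + (-2.754·89.34)²) = √(35142.33138 + 60536.84291) = 309.321 km
C–E: √((-0.666·111.32)² + (-2.422·89.34)²) = √(5496.60911 + 46820.94489) = 228.730 km
C–F: √((-2.245·111.32)² + (-0.856·89.34)²) = √(62456.70750 + 5848.43174) = 261.353 km
C–G: √((-0.671·111.32)² + (-1.516·89.34)²) = √(5579.45059 + 18343.84191) = 154.672 km
D–E: √((1.018·111.32)² + (0.332·89.34)²) = √(12842.27458 + 879.76780) = 117.141 km
D–F: √((-0.561·111.32)² + (1.898·89.34)²) = √(3900.06745 + 28753.07601) = 180.702 km
D–G: √((1.013·111.32)² + (1.238·89.34)²) = √(12716.43237 + 12233.00591) = 157.954 km
E–F: √((-1.579·111.32)² + (1.566·89.34)²) = √(30896.59751 + 19573.81195) = 224.656 km
E–G: √((-0.005·111.32)² + (0.906·89.34)²) = √(0.30980 + 6551.61384) = 80.944 km
F–G: √((1.574·111.32)² + (-0.660·89.34)²) = √(30701.23538 + 3476.80047) = 184.873 km
Closest pair: A–F at 55.066 km.

A and F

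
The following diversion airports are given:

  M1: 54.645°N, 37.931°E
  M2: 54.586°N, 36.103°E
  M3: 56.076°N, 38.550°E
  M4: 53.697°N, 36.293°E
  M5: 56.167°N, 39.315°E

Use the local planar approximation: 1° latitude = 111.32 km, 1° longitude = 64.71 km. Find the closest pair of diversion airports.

M3 and M5

Pairwise distances:
M3–M5: 50.529 km
M2–M4: 99.724 km
M1–M2: 118.472 km
M1–M4: 149.572 km
M1–M3: 164.258 km
M1–M5: 191.643 km
M2–M3: 229.314 km
M2–M5: 272.353 km
M3–M4: 302.433 km
M4–M5: 337.408 km
Closest pair: M3–M5 at 50.529 km.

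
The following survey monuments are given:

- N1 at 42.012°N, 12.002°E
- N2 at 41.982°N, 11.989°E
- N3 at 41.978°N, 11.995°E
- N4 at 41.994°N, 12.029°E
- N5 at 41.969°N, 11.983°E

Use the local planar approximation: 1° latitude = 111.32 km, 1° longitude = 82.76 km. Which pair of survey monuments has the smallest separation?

N2 and N3

Pairwise distances:
N1–N2: √((-0.030·111.32)² + (-0.013·82.76)²) = √(11.15293 + 1.15752) = 3.509 km
N1–N3: √((-0.034·111.32)² + (-0.007·82.76)²) = √(14.32532 + 0.33561) = 3.829 km
N1–N4: √((-0.018·111.32)² + (0.027·82.76)²) = √(4.01505 + 4.99308) = 3.001 km
N1–N5: √((-0.043·111.32)² + (-0.019·82.76)²) = √(22.91307 + 2.47257) = 5.038 km
N2–N3: √((-0.004·111.32)² + (0.006·82.76)²) = √(0.19827 + 0.24657) = 0.667 km
N2–N4: √((0.012·111.32)² + (0.040·82.76)²) = √(1.78447 + 10.95875) = 3.570 km
N2–N5: √((-0.013·111.32)² + (-0.006·82.76)²) = √(2.09427 + 0.24657) = 1.530 km
N3–N4: √((0.016·111.32)² + (0.034·82.76)²) = √(3.17239 + 7.91770) = 3.330 km
N3–N5: √((-0.009·111.32)² + (-0.012·82.76)²) = √(1.00376 + 0.98629) = 1.411 km
N4–N5: √((-0.025·111.32)² + (-0.046·82.76)²) = √(7.74509 + 14.49294) = 4.716 km
Closest pair: N2–N3 at 0.667 km.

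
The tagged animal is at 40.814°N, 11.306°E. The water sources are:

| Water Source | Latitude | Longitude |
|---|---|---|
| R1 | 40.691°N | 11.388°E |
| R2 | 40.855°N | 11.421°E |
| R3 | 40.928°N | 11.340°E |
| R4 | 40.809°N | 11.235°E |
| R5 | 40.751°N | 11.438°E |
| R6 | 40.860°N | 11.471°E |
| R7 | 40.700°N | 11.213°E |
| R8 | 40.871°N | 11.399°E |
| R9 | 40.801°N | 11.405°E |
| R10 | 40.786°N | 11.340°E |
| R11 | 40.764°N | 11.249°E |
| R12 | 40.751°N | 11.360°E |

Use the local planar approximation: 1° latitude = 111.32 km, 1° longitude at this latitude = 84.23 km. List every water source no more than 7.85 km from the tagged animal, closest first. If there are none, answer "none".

R10, R4, R11

Distances from 40.814°N, 11.306°E:
R1: √((-0.123·111.32)² + (0.082·84.23)²) = √(187.48072 + 47.70472) = 15.336 km
R2: √((0.041·111.32)² + (0.115·84.23)²) = √(20.83119 + 93.82731) = 10.708 km
R3: √((0.114·111.32)² + (0.034·84.23)²) = √(161.04828 + 8.20146) = 13.010 km
R4: √((-0.005·111.32)² + (-0.071·84.23)²) = √(0.30980 + 35.76435) = 6.006 km
R5: √((-0.063·111.32)² + (0.132·84.23)²) = √(49.18441 + 123.61793) = 13.145 km
R6: √((0.046·111.32)² + (0.165·84.23)²) = √(26.22177 + 193.15301) = 14.811 km
R7: √((-0.114·111.32)² + (-0.093·84.23)²) = √(161.04828 + 61.36200) = 14.913 km
R8: √((0.057·111.32)² + (0.093·84.23)²) = √(40.26207 + 61.36200) = 10.081 km
R9: √((-0.013·111.32)² + (0.099·84.23)²) = √(2.09427 + 69.53509) = 8.463 km
R10: √((-0.028·111.32)² + (0.034·84.23)²) = √(9.71544 + 8.20146) = 4.233 km
R11: √((-0.050·111.32)² + (-0.057·84.23)²) = √(30.98036 + 23.05066) = 7.351 km
R12: √((-0.063·111.32)² + (0.054·84.23)²) = √(49.18441 + 20.68812) = 8.359 km
Threshold 7.85 km: R10 (4.233 km), R4 (6.006 km), R11 (7.351 km) are within range.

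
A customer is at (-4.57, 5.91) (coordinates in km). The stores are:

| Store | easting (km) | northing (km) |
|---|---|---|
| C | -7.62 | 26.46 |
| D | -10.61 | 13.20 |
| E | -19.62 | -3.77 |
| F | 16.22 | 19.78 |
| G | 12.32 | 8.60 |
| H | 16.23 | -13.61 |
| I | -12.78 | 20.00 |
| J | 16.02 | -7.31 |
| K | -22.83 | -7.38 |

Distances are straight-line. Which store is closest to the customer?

D

Distances from (-4.57, 5.91):
C: √((-3.05)² + (20.55)²) = √(9.3025 + 422.3025) = 20.78 km
D: √((-6.04)² + (7.29)²) = √(36.4816 + 53.1441) = 9.47 km
E: √((-15.05)² + (-9.68)²) = √(226.5025 + 93.7024) = 17.89 km
F: √((20.79)² + (13.87)²) = √(432.2241 + 192.3769) = 24.99 km
G: √((16.89)² + (2.69)²) = √(285.2721 + 7.2361) = 17.10 km
H: √((20.80)² + (-19.52)²) = √(432.6400 + 381.0304) = 28.52 km
I: √((-8.21)² + (14.09)²) = √(67.4041 + 198.5281) = 16.31 km
J: √((20.59)² + (-13.22)²) = √(423.9481 + 174.7684) = 24.47 km
K: √((-18.26)² + (-13.29)²) = √(333.4276 + 176.6241) = 22.58 km
Minimum: D at 9.47 km.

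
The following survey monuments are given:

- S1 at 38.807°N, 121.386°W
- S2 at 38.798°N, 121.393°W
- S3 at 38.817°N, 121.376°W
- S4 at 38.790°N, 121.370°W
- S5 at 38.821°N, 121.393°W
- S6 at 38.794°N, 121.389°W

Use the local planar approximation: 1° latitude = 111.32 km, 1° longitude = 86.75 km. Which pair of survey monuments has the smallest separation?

S2 and S6

Pairwise distances:
S1–S2: 1.172 km
S1–S3: 1.411 km
S1–S4: 2.347 km
S1–S5: 1.673 km
S1–S6: 1.470 km
S2–S3: 2.578 km
S2–S4: 2.185 km
S2–S5: 2.560 km
S2–S6: 0.565 km
S3–S4: 3.050 km
S3–S5: 1.541 km
S3–S6: 2.798 km
S4–S5: 3.986 km
S4–S6: 1.707 km
S5–S6: 3.026 km
Closest pair: S2–S6 at 0.565 km.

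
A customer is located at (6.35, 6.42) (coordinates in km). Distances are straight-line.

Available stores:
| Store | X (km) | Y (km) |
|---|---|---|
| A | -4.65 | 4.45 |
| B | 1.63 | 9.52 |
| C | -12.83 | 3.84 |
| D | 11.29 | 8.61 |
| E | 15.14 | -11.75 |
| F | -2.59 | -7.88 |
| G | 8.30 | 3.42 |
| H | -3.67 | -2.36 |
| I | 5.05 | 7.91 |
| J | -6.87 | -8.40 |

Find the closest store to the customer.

Distances from (6.35, 6.42):
A: 11.18 km
B: 5.65 km
C: 19.35 km
D: 5.40 km
E: 20.18 km
F: 16.86 km
G: 3.58 km
H: 13.32 km
I: 1.98 km
J: 19.86 km
Minimum: I at 1.98 km.

I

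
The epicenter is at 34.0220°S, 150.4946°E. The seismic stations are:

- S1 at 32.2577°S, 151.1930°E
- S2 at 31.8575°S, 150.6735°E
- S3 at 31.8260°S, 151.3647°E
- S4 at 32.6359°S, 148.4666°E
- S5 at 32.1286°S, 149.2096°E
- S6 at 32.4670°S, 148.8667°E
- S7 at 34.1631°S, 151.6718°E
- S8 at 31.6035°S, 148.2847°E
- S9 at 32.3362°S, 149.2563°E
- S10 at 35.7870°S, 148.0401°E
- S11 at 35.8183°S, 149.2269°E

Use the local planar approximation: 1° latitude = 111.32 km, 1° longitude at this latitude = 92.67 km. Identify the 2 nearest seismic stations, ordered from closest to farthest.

S7, S1

Distances from 34.0220°S, 150.4946°E:
S1: √((1.7643·111.32)² + (0.6984·92.67)²) = √(38573.696896 + 4188.772633) = 206.7909 km
S2: √((2.1645·111.32)² + (0.1789·92.67)²) = √(58057.933771 + 274.852067) = 241.5218 km
S3: √((2.1960·111.32)² + (0.8701·92.67)²) = √(59760.065784 + 6501.546355) = 257.4133 km
S4: √((1.3861·111.32)² + (-2.0280·92.67)²) = √(23808.691208 + 35319.474016) = 243.1628 km
S5: √((1.8934·111.32)² + (-1.2850·92.67)²) = √(44425.378934 + 14180.272653) = 242.0860 km
S6: √((1.5550·111.32)² + (-1.6279·92.67)²) = √(29964.510127 + 22757.983194) = 229.6138 km
S7: √((-0.1411·111.32)² + (1.1772·92.67)²) = √(246.717765 + 11900.873336) = 110.2161 km
S8: √((2.4185·111.32)² + (-2.2099·92.67)²) = √(72483.403680 + 41939.531030) = 338.2646 km
S9: √((1.6858·111.32)² + (-1.2383·92.67)²) = √(35217.497653 + 13168.310910) = 219.9677 km
S10: √((-1.7650·111.32)² + (-2.4545·92.67)²) = √(38604.311808 + 51737.376046) = 300.5689 km
S11: √((-1.7963·111.32)² + (-1.2677·92.67)²) = √(39985.647688 + 13801.023860) = 231.9195 km
Sorted: S7 (110.2161 km) < S1 (206.7909 km) < S9 (219.9677 km) < S6 (229.6138 km) < …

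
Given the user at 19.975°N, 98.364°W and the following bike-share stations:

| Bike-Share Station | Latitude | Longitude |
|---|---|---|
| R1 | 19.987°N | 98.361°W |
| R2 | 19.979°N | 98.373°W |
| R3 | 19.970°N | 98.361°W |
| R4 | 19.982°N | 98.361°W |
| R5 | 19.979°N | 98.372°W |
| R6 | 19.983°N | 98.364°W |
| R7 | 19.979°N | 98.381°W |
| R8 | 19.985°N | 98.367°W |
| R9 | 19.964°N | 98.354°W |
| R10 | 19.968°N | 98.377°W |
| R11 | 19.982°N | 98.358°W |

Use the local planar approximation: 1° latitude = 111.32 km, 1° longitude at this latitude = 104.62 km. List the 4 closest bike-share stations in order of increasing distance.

R3, R4, R6, R5

Distances from 19.975°N, 98.364°W:
R1: √((0.012·111.32)² + (0.003·104.62)²) = √(1.78447 + 0.09851) = 1.372 km
R2: √((0.004·111.32)² + (-0.009·104.62)²) = √(0.19827 + 0.88657) = 1.042 km
R3: √((-0.005·111.32)² + (0.003·104.62)²) = √(0.30980 + 0.09851) = 0.639 km
R4: √((0.007·111.32)² + (0.003·104.62)²) = √(0.60721 + 0.09851) = 0.840 km
R5: √((0.004·111.32)² + (-0.008·104.62)²) = √(0.19827 + 0.70050) = 0.948 km
R6: √((0.008·111.32)² + (0.000·104.62)²) = √(0.79310 + 0.00000) = 0.891 km
R7: √((0.004·111.32)² + (-0.017·104.62)²) = √(0.19827 + 3.16320) = 1.833 km
R8: √((0.010·111.32)² + (-0.003·104.62)²) = √(1.23921 + 0.09851) = 1.157 km
R9: √((-0.011·111.32)² + (0.010·104.62)²) = √(1.49945 + 1.09453) = 1.611 km
R10: √((-0.007·111.32)² + (-0.013·104.62)²) = √(0.60721 + 1.84976) = 1.567 km
R11: √((0.007·111.32)² + (0.006·104.62)²) = √(0.60721 + 0.39403) = 1.001 km
Sorted: R3 (0.639 km) < R4 (0.840 km) < R6 (0.891 km) < R5 (0.948 km) < R11 (1.001 km) < R2 (1.042 km) < …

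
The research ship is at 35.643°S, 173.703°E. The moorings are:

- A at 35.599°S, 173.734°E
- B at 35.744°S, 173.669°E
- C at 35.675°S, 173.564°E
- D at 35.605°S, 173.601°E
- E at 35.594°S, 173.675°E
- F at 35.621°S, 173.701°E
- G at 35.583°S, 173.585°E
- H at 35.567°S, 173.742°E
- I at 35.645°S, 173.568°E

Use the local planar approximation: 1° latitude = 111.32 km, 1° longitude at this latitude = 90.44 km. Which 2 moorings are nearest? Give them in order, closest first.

Distances from 35.643°S, 173.703°E:
A: √((0.044·111.32)² + (0.031·90.44)²) = √(23.99119 + 7.86040) = 5.644 km
B: √((-0.101·111.32)² + (-0.034·90.44)²) = √(126.41224 + 9.45538) = 11.656 km
C: √((-0.032·111.32)² + (-0.139·90.44)²) = √(12.68955 + 158.03406) = 13.066 km
D: √((0.038·111.32)² + (-0.102·90.44)²) = √(17.89425 + 85.09841) = 10.149 km
E: √((0.049·111.32)² + (-0.028·90.44)²) = √(29.75353 + 6.41264) = 6.014 km
F: √((0.022·111.32)² + (-0.002·90.44)²) = √(5.99780 + 0.03272) = 2.456 km
G: √((0.060·111.32)² + (-0.118·90.44)²) = √(44.61171 + 113.88988) = 12.590 km
H: √((0.076·111.32)² + (0.039·90.44)²) = √(71.57701 + 12.44086) = 9.166 km
I: √((-0.002·111.32)² + (-0.135·90.44)²) = √(0.04957 + 149.06945) = 12.211 km
Sorted: F (2.456 km) < A (5.644 km) < E (6.014 km) < H (9.166 km) < …

F, A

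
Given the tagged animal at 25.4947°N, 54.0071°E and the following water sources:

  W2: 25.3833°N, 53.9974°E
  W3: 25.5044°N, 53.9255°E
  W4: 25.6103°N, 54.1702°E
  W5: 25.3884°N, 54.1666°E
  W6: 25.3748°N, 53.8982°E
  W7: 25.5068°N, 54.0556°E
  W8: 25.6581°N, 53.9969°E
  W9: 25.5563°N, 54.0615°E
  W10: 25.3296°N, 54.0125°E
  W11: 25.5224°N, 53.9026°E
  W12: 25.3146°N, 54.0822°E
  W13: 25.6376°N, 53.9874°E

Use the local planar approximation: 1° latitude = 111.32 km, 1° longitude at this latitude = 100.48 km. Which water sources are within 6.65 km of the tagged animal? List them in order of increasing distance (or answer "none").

Distances from 25.4947°N, 54.0071°E:
W2: √((-0.1114·111.32)² + (-0.0097·100.48)²) = √(153.785991 + 0.949954) = 12.4393 km
W3: √((0.0097·111.32)² + (-0.0816·100.48)²) = √(1.165977 + 67.226356) = 8.2700 km
W4: √((0.1156·111.32)² + (0.1631·100.48)²) = √(165.600660 + 268.575984) = 20.8369 km
W5: √((-0.1063·111.32)² + (0.1595·100.48)²) = √(140.027368 + 256.850625) = 19.9218 km
W6: √((-0.1199·111.32)² + (-0.1089·100.48)²) = √(178.149563 + 119.733317) = 17.2593 km
W7: √((0.0121·111.32)² + (0.0485·100.48)²) = √(1.814334 + 23.748858) = 5.0560 km
W8: √((0.1634·111.32)² + (-0.0102·100.48)²) = √(330.864750 + 1.050412) = 18.2185 km
W9: √((0.0616·111.32)² + (0.0544·100.48)²) = √(47.022728 + 29.878380) = 8.7693 km
W10: √((-0.1651·111.32)² + (0.0054·100.48)²) = √(337.785141 + 0.294406) = 18.3869 km
W11: √((0.0277·111.32)² + (-0.1045·100.48)²) = √(9.508367 + 110.253360) = 10.9436 km
W12: √((-0.1801·111.32)² + (0.0751·100.48)²) = √(401.951655 + 56.942840) = 21.4218 km
W13: √((0.1429·111.32)² + (-0.0197·100.48)²) = √(253.052629 + 3.918246) = 16.0303 km
Threshold 6.65 km: W7 (5.0560 km) is within range.

W7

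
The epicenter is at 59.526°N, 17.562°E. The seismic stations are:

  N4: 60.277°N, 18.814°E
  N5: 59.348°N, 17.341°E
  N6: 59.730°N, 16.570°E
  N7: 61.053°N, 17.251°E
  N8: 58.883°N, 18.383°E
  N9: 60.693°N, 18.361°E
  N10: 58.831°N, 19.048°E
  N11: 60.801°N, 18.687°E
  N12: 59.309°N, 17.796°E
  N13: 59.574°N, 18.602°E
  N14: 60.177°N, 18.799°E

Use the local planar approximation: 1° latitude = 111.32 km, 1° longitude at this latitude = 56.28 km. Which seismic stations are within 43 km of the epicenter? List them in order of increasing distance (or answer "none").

Distances from 59.526°N, 17.562°E:
N4: 109.335 km
N5: 23.395 km
N6: 60.272 km
N7: 170.884 km
N8: 85.197 km
N9: 137.473 km
N10: 113.930 km
N11: 155.415 km
N12: 27.513 km
N13: 58.775 km
N14: 100.491 km
Threshold 43 km: N5 (23.395 km), N12 (27.513 km) are within range.

N5, N12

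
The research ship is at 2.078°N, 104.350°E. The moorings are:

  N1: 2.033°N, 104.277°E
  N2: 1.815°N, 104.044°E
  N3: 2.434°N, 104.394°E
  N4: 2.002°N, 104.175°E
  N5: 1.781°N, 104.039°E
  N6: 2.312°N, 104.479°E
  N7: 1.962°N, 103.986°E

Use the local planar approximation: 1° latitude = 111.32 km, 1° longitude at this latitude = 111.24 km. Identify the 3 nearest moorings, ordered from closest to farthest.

N1, N4, N6

Distances from 2.078°N, 104.350°E:
N1: 9.541 km
N2: 44.898 km
N3: 39.931 km
N4: 21.226 km
N5: 47.853 km
N6: 29.740 km
N7: 42.501 km
Sorted: N1 (9.541 km) < N4 (21.226 km) < N6 (29.740 km) < N3 (39.931 km) < N7 (42.501 km) < …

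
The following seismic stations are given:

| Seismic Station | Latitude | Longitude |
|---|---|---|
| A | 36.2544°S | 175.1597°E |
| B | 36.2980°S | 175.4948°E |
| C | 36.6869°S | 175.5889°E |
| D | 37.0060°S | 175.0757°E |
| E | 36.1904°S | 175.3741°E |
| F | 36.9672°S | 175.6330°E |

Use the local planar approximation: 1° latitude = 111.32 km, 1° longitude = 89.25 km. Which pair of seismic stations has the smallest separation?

B and E

Pairwise distances:
B–E: 16.1096 km
A–E: 20.4185 km
A–B: 30.2989 km
C–F: 31.4503 km
B–C: 44.0994 km
D–F: 49.9262 km
C–D: 57.9634 km
C–E: 58.5008 km
A–C: 61.5255 km
B–F: 75.5096 km
A–D: 84.0033 km
B–D: 87.2402 km
E–F: 89.5074 km
A–F: 89.8924 km
D–E: 94.6180 km
Closest pair: B–E at 16.1096 km.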